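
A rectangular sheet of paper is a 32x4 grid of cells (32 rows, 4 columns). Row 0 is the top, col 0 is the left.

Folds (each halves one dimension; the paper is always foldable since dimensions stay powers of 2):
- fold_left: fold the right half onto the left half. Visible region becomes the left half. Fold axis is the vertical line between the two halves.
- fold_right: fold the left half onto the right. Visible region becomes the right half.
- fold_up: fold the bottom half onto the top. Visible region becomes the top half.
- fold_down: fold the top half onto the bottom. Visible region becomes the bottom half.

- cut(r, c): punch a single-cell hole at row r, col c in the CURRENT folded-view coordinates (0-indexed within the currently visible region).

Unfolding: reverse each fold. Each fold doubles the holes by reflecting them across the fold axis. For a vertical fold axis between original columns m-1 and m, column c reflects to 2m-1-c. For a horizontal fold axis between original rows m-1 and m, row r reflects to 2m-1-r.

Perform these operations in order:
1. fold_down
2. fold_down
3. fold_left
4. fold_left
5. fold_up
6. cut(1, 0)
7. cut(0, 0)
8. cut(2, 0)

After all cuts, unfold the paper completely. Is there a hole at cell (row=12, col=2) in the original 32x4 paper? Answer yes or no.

Op 1 fold_down: fold axis h@16; visible region now rows[16,32) x cols[0,4) = 16x4
Op 2 fold_down: fold axis h@24; visible region now rows[24,32) x cols[0,4) = 8x4
Op 3 fold_left: fold axis v@2; visible region now rows[24,32) x cols[0,2) = 8x2
Op 4 fold_left: fold axis v@1; visible region now rows[24,32) x cols[0,1) = 8x1
Op 5 fold_up: fold axis h@28; visible region now rows[24,28) x cols[0,1) = 4x1
Op 6 cut(1, 0): punch at orig (25,0); cuts so far [(25, 0)]; region rows[24,28) x cols[0,1) = 4x1
Op 7 cut(0, 0): punch at orig (24,0); cuts so far [(24, 0), (25, 0)]; region rows[24,28) x cols[0,1) = 4x1
Op 8 cut(2, 0): punch at orig (26,0); cuts so far [(24, 0), (25, 0), (26, 0)]; region rows[24,28) x cols[0,1) = 4x1
Unfold 1 (reflect across h@28): 6 holes -> [(24, 0), (25, 0), (26, 0), (29, 0), (30, 0), (31, 0)]
Unfold 2 (reflect across v@1): 12 holes -> [(24, 0), (24, 1), (25, 0), (25, 1), (26, 0), (26, 1), (29, 0), (29, 1), (30, 0), (30, 1), (31, 0), (31, 1)]
Unfold 3 (reflect across v@2): 24 holes -> [(24, 0), (24, 1), (24, 2), (24, 3), (25, 0), (25, 1), (25, 2), (25, 3), (26, 0), (26, 1), (26, 2), (26, 3), (29, 0), (29, 1), (29, 2), (29, 3), (30, 0), (30, 1), (30, 2), (30, 3), (31, 0), (31, 1), (31, 2), (31, 3)]
Unfold 4 (reflect across h@24): 48 holes -> [(16, 0), (16, 1), (16, 2), (16, 3), (17, 0), (17, 1), (17, 2), (17, 3), (18, 0), (18, 1), (18, 2), (18, 3), (21, 0), (21, 1), (21, 2), (21, 3), (22, 0), (22, 1), (22, 2), (22, 3), (23, 0), (23, 1), (23, 2), (23, 3), (24, 0), (24, 1), (24, 2), (24, 3), (25, 0), (25, 1), (25, 2), (25, 3), (26, 0), (26, 1), (26, 2), (26, 3), (29, 0), (29, 1), (29, 2), (29, 3), (30, 0), (30, 1), (30, 2), (30, 3), (31, 0), (31, 1), (31, 2), (31, 3)]
Unfold 5 (reflect across h@16): 96 holes -> [(0, 0), (0, 1), (0, 2), (0, 3), (1, 0), (1, 1), (1, 2), (1, 3), (2, 0), (2, 1), (2, 2), (2, 3), (5, 0), (5, 1), (5, 2), (5, 3), (6, 0), (6, 1), (6, 2), (6, 3), (7, 0), (7, 1), (7, 2), (7, 3), (8, 0), (8, 1), (8, 2), (8, 3), (9, 0), (9, 1), (9, 2), (9, 3), (10, 0), (10, 1), (10, 2), (10, 3), (13, 0), (13, 1), (13, 2), (13, 3), (14, 0), (14, 1), (14, 2), (14, 3), (15, 0), (15, 1), (15, 2), (15, 3), (16, 0), (16, 1), (16, 2), (16, 3), (17, 0), (17, 1), (17, 2), (17, 3), (18, 0), (18, 1), (18, 2), (18, 3), (21, 0), (21, 1), (21, 2), (21, 3), (22, 0), (22, 1), (22, 2), (22, 3), (23, 0), (23, 1), (23, 2), (23, 3), (24, 0), (24, 1), (24, 2), (24, 3), (25, 0), (25, 1), (25, 2), (25, 3), (26, 0), (26, 1), (26, 2), (26, 3), (29, 0), (29, 1), (29, 2), (29, 3), (30, 0), (30, 1), (30, 2), (30, 3), (31, 0), (31, 1), (31, 2), (31, 3)]
Holes: [(0, 0), (0, 1), (0, 2), (0, 3), (1, 0), (1, 1), (1, 2), (1, 3), (2, 0), (2, 1), (2, 2), (2, 3), (5, 0), (5, 1), (5, 2), (5, 3), (6, 0), (6, 1), (6, 2), (6, 3), (7, 0), (7, 1), (7, 2), (7, 3), (8, 0), (8, 1), (8, 2), (8, 3), (9, 0), (9, 1), (9, 2), (9, 3), (10, 0), (10, 1), (10, 2), (10, 3), (13, 0), (13, 1), (13, 2), (13, 3), (14, 0), (14, 1), (14, 2), (14, 3), (15, 0), (15, 1), (15, 2), (15, 3), (16, 0), (16, 1), (16, 2), (16, 3), (17, 0), (17, 1), (17, 2), (17, 3), (18, 0), (18, 1), (18, 2), (18, 3), (21, 0), (21, 1), (21, 2), (21, 3), (22, 0), (22, 1), (22, 2), (22, 3), (23, 0), (23, 1), (23, 2), (23, 3), (24, 0), (24, 1), (24, 2), (24, 3), (25, 0), (25, 1), (25, 2), (25, 3), (26, 0), (26, 1), (26, 2), (26, 3), (29, 0), (29, 1), (29, 2), (29, 3), (30, 0), (30, 1), (30, 2), (30, 3), (31, 0), (31, 1), (31, 2), (31, 3)]

Answer: no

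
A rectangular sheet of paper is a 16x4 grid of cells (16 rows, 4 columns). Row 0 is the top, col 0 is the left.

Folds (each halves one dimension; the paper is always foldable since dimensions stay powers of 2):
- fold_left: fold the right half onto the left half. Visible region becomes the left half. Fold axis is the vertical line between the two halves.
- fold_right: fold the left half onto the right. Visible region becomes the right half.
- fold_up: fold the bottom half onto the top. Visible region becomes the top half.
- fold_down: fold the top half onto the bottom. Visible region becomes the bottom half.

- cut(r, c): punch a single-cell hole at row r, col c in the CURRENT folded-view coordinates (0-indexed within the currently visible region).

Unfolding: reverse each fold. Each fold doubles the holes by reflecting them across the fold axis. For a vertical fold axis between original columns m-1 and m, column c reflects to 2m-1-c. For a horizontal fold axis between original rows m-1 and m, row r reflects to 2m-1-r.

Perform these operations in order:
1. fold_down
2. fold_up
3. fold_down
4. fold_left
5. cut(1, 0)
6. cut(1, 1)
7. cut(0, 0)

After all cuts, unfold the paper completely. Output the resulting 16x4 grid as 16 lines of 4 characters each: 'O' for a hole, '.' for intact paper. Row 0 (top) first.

Op 1 fold_down: fold axis h@8; visible region now rows[8,16) x cols[0,4) = 8x4
Op 2 fold_up: fold axis h@12; visible region now rows[8,12) x cols[0,4) = 4x4
Op 3 fold_down: fold axis h@10; visible region now rows[10,12) x cols[0,4) = 2x4
Op 4 fold_left: fold axis v@2; visible region now rows[10,12) x cols[0,2) = 2x2
Op 5 cut(1, 0): punch at orig (11,0); cuts so far [(11, 0)]; region rows[10,12) x cols[0,2) = 2x2
Op 6 cut(1, 1): punch at orig (11,1); cuts so far [(11, 0), (11, 1)]; region rows[10,12) x cols[0,2) = 2x2
Op 7 cut(0, 0): punch at orig (10,0); cuts so far [(10, 0), (11, 0), (11, 1)]; region rows[10,12) x cols[0,2) = 2x2
Unfold 1 (reflect across v@2): 6 holes -> [(10, 0), (10, 3), (11, 0), (11, 1), (11, 2), (11, 3)]
Unfold 2 (reflect across h@10): 12 holes -> [(8, 0), (8, 1), (8, 2), (8, 3), (9, 0), (9, 3), (10, 0), (10, 3), (11, 0), (11, 1), (11, 2), (11, 3)]
Unfold 3 (reflect across h@12): 24 holes -> [(8, 0), (8, 1), (8, 2), (8, 3), (9, 0), (9, 3), (10, 0), (10, 3), (11, 0), (11, 1), (11, 2), (11, 3), (12, 0), (12, 1), (12, 2), (12, 3), (13, 0), (13, 3), (14, 0), (14, 3), (15, 0), (15, 1), (15, 2), (15, 3)]
Unfold 4 (reflect across h@8): 48 holes -> [(0, 0), (0, 1), (0, 2), (0, 3), (1, 0), (1, 3), (2, 0), (2, 3), (3, 0), (3, 1), (3, 2), (3, 3), (4, 0), (4, 1), (4, 2), (4, 3), (5, 0), (5, 3), (6, 0), (6, 3), (7, 0), (7, 1), (7, 2), (7, 3), (8, 0), (8, 1), (8, 2), (8, 3), (9, 0), (9, 3), (10, 0), (10, 3), (11, 0), (11, 1), (11, 2), (11, 3), (12, 0), (12, 1), (12, 2), (12, 3), (13, 0), (13, 3), (14, 0), (14, 3), (15, 0), (15, 1), (15, 2), (15, 3)]

Answer: OOOO
O..O
O..O
OOOO
OOOO
O..O
O..O
OOOO
OOOO
O..O
O..O
OOOO
OOOO
O..O
O..O
OOOO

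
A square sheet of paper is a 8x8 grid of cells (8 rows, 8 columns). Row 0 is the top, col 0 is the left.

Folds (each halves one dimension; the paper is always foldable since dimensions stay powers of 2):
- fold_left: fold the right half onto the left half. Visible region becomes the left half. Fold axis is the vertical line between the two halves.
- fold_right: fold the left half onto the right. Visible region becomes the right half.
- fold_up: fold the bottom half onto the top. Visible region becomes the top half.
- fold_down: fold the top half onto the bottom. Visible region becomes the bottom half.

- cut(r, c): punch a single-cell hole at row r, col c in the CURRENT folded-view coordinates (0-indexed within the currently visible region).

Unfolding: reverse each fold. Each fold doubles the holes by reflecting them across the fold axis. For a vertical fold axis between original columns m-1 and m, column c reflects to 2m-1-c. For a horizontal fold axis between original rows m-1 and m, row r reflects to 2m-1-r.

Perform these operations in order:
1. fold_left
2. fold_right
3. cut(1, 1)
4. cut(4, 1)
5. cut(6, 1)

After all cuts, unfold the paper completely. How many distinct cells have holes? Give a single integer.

Answer: 12

Derivation:
Op 1 fold_left: fold axis v@4; visible region now rows[0,8) x cols[0,4) = 8x4
Op 2 fold_right: fold axis v@2; visible region now rows[0,8) x cols[2,4) = 8x2
Op 3 cut(1, 1): punch at orig (1,3); cuts so far [(1, 3)]; region rows[0,8) x cols[2,4) = 8x2
Op 4 cut(4, 1): punch at orig (4,3); cuts so far [(1, 3), (4, 3)]; region rows[0,8) x cols[2,4) = 8x2
Op 5 cut(6, 1): punch at orig (6,3); cuts so far [(1, 3), (4, 3), (6, 3)]; region rows[0,8) x cols[2,4) = 8x2
Unfold 1 (reflect across v@2): 6 holes -> [(1, 0), (1, 3), (4, 0), (4, 3), (6, 0), (6, 3)]
Unfold 2 (reflect across v@4): 12 holes -> [(1, 0), (1, 3), (1, 4), (1, 7), (4, 0), (4, 3), (4, 4), (4, 7), (6, 0), (6, 3), (6, 4), (6, 7)]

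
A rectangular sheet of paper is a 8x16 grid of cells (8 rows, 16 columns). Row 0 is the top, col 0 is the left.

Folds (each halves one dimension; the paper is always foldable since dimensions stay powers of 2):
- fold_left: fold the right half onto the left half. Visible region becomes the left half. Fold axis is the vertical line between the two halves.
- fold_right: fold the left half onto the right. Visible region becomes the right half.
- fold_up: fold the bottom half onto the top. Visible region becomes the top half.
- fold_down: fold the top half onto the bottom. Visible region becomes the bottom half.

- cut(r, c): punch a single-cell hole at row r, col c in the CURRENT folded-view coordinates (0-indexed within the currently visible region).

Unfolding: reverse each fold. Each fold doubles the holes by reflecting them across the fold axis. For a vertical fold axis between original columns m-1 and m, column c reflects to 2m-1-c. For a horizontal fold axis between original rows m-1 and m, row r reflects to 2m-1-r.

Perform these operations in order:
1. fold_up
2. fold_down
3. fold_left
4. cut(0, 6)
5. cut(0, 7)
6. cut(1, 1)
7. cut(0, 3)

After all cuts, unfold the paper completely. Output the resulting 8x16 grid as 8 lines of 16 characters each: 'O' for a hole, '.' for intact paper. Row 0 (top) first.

Answer: .O............O.
...O..OOOO..O...
...O..OOOO..O...
.O............O.
.O............O.
...O..OOOO..O...
...O..OOOO..O...
.O............O.

Derivation:
Op 1 fold_up: fold axis h@4; visible region now rows[0,4) x cols[0,16) = 4x16
Op 2 fold_down: fold axis h@2; visible region now rows[2,4) x cols[0,16) = 2x16
Op 3 fold_left: fold axis v@8; visible region now rows[2,4) x cols[0,8) = 2x8
Op 4 cut(0, 6): punch at orig (2,6); cuts so far [(2, 6)]; region rows[2,4) x cols[0,8) = 2x8
Op 5 cut(0, 7): punch at orig (2,7); cuts so far [(2, 6), (2, 7)]; region rows[2,4) x cols[0,8) = 2x8
Op 6 cut(1, 1): punch at orig (3,1); cuts so far [(2, 6), (2, 7), (3, 1)]; region rows[2,4) x cols[0,8) = 2x8
Op 7 cut(0, 3): punch at orig (2,3); cuts so far [(2, 3), (2, 6), (2, 7), (3, 1)]; region rows[2,4) x cols[0,8) = 2x8
Unfold 1 (reflect across v@8): 8 holes -> [(2, 3), (2, 6), (2, 7), (2, 8), (2, 9), (2, 12), (3, 1), (3, 14)]
Unfold 2 (reflect across h@2): 16 holes -> [(0, 1), (0, 14), (1, 3), (1, 6), (1, 7), (1, 8), (1, 9), (1, 12), (2, 3), (2, 6), (2, 7), (2, 8), (2, 9), (2, 12), (3, 1), (3, 14)]
Unfold 3 (reflect across h@4): 32 holes -> [(0, 1), (0, 14), (1, 3), (1, 6), (1, 7), (1, 8), (1, 9), (1, 12), (2, 3), (2, 6), (2, 7), (2, 8), (2, 9), (2, 12), (3, 1), (3, 14), (4, 1), (4, 14), (5, 3), (5, 6), (5, 7), (5, 8), (5, 9), (5, 12), (6, 3), (6, 6), (6, 7), (6, 8), (6, 9), (6, 12), (7, 1), (7, 14)]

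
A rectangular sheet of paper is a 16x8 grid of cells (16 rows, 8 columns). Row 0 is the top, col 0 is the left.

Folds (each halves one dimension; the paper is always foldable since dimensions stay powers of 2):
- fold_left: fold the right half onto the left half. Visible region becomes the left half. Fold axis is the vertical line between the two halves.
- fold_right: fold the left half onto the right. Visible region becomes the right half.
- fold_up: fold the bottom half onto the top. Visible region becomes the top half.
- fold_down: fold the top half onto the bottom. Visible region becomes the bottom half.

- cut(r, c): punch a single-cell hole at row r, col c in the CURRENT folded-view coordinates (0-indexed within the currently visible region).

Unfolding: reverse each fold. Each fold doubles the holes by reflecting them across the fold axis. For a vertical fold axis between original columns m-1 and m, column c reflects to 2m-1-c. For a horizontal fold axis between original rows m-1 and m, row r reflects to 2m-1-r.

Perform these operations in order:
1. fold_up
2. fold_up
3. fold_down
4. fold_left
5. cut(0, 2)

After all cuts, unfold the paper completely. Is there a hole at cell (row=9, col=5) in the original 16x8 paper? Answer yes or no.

Op 1 fold_up: fold axis h@8; visible region now rows[0,8) x cols[0,8) = 8x8
Op 2 fold_up: fold axis h@4; visible region now rows[0,4) x cols[0,8) = 4x8
Op 3 fold_down: fold axis h@2; visible region now rows[2,4) x cols[0,8) = 2x8
Op 4 fold_left: fold axis v@4; visible region now rows[2,4) x cols[0,4) = 2x4
Op 5 cut(0, 2): punch at orig (2,2); cuts so far [(2, 2)]; region rows[2,4) x cols[0,4) = 2x4
Unfold 1 (reflect across v@4): 2 holes -> [(2, 2), (2, 5)]
Unfold 2 (reflect across h@2): 4 holes -> [(1, 2), (1, 5), (2, 2), (2, 5)]
Unfold 3 (reflect across h@4): 8 holes -> [(1, 2), (1, 5), (2, 2), (2, 5), (5, 2), (5, 5), (6, 2), (6, 5)]
Unfold 4 (reflect across h@8): 16 holes -> [(1, 2), (1, 5), (2, 2), (2, 5), (5, 2), (5, 5), (6, 2), (6, 5), (9, 2), (9, 5), (10, 2), (10, 5), (13, 2), (13, 5), (14, 2), (14, 5)]
Holes: [(1, 2), (1, 5), (2, 2), (2, 5), (5, 2), (5, 5), (6, 2), (6, 5), (9, 2), (9, 5), (10, 2), (10, 5), (13, 2), (13, 5), (14, 2), (14, 5)]

Answer: yes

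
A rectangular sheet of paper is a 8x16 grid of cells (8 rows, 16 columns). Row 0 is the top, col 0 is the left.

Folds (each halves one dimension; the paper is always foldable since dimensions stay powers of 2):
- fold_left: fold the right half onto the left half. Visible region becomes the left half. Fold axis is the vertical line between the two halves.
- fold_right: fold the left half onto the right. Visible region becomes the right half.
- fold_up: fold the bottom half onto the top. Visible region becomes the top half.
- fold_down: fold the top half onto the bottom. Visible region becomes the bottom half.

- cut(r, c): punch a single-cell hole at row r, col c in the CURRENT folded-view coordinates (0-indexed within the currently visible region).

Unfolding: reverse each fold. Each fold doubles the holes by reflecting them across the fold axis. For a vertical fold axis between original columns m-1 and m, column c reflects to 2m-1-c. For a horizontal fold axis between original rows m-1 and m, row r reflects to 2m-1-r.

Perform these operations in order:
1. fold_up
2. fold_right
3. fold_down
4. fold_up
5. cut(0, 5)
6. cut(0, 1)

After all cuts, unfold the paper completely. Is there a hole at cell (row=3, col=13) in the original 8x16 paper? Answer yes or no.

Answer: yes

Derivation:
Op 1 fold_up: fold axis h@4; visible region now rows[0,4) x cols[0,16) = 4x16
Op 2 fold_right: fold axis v@8; visible region now rows[0,4) x cols[8,16) = 4x8
Op 3 fold_down: fold axis h@2; visible region now rows[2,4) x cols[8,16) = 2x8
Op 4 fold_up: fold axis h@3; visible region now rows[2,3) x cols[8,16) = 1x8
Op 5 cut(0, 5): punch at orig (2,13); cuts so far [(2, 13)]; region rows[2,3) x cols[8,16) = 1x8
Op 6 cut(0, 1): punch at orig (2,9); cuts so far [(2, 9), (2, 13)]; region rows[2,3) x cols[8,16) = 1x8
Unfold 1 (reflect across h@3): 4 holes -> [(2, 9), (2, 13), (3, 9), (3, 13)]
Unfold 2 (reflect across h@2): 8 holes -> [(0, 9), (0, 13), (1, 9), (1, 13), (2, 9), (2, 13), (3, 9), (3, 13)]
Unfold 3 (reflect across v@8): 16 holes -> [(0, 2), (0, 6), (0, 9), (0, 13), (1, 2), (1, 6), (1, 9), (1, 13), (2, 2), (2, 6), (2, 9), (2, 13), (3, 2), (3, 6), (3, 9), (3, 13)]
Unfold 4 (reflect across h@4): 32 holes -> [(0, 2), (0, 6), (0, 9), (0, 13), (1, 2), (1, 6), (1, 9), (1, 13), (2, 2), (2, 6), (2, 9), (2, 13), (3, 2), (3, 6), (3, 9), (3, 13), (4, 2), (4, 6), (4, 9), (4, 13), (5, 2), (5, 6), (5, 9), (5, 13), (6, 2), (6, 6), (6, 9), (6, 13), (7, 2), (7, 6), (7, 9), (7, 13)]
Holes: [(0, 2), (0, 6), (0, 9), (0, 13), (1, 2), (1, 6), (1, 9), (1, 13), (2, 2), (2, 6), (2, 9), (2, 13), (3, 2), (3, 6), (3, 9), (3, 13), (4, 2), (4, 6), (4, 9), (4, 13), (5, 2), (5, 6), (5, 9), (5, 13), (6, 2), (6, 6), (6, 9), (6, 13), (7, 2), (7, 6), (7, 9), (7, 13)]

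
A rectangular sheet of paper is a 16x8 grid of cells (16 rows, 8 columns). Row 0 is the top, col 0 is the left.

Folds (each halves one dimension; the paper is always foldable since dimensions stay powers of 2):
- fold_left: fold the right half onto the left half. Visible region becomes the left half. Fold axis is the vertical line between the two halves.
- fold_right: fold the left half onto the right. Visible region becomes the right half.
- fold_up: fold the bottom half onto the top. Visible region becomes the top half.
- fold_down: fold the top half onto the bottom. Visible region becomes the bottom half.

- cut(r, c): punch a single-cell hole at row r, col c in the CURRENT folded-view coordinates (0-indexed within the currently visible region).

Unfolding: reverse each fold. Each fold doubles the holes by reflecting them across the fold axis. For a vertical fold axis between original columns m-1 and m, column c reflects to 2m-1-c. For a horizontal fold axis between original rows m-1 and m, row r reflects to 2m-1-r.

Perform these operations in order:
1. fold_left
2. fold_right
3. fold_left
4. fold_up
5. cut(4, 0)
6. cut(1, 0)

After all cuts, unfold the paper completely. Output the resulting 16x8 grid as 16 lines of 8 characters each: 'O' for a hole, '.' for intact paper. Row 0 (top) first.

Op 1 fold_left: fold axis v@4; visible region now rows[0,16) x cols[0,4) = 16x4
Op 2 fold_right: fold axis v@2; visible region now rows[0,16) x cols[2,4) = 16x2
Op 3 fold_left: fold axis v@3; visible region now rows[0,16) x cols[2,3) = 16x1
Op 4 fold_up: fold axis h@8; visible region now rows[0,8) x cols[2,3) = 8x1
Op 5 cut(4, 0): punch at orig (4,2); cuts so far [(4, 2)]; region rows[0,8) x cols[2,3) = 8x1
Op 6 cut(1, 0): punch at orig (1,2); cuts so far [(1, 2), (4, 2)]; region rows[0,8) x cols[2,3) = 8x1
Unfold 1 (reflect across h@8): 4 holes -> [(1, 2), (4, 2), (11, 2), (14, 2)]
Unfold 2 (reflect across v@3): 8 holes -> [(1, 2), (1, 3), (4, 2), (4, 3), (11, 2), (11, 3), (14, 2), (14, 3)]
Unfold 3 (reflect across v@2): 16 holes -> [(1, 0), (1, 1), (1, 2), (1, 3), (4, 0), (4, 1), (4, 2), (4, 3), (11, 0), (11, 1), (11, 2), (11, 3), (14, 0), (14, 1), (14, 2), (14, 3)]
Unfold 4 (reflect across v@4): 32 holes -> [(1, 0), (1, 1), (1, 2), (1, 3), (1, 4), (1, 5), (1, 6), (1, 7), (4, 0), (4, 1), (4, 2), (4, 3), (4, 4), (4, 5), (4, 6), (4, 7), (11, 0), (11, 1), (11, 2), (11, 3), (11, 4), (11, 5), (11, 6), (11, 7), (14, 0), (14, 1), (14, 2), (14, 3), (14, 4), (14, 5), (14, 6), (14, 7)]

Answer: ........
OOOOOOOO
........
........
OOOOOOOO
........
........
........
........
........
........
OOOOOOOO
........
........
OOOOOOOO
........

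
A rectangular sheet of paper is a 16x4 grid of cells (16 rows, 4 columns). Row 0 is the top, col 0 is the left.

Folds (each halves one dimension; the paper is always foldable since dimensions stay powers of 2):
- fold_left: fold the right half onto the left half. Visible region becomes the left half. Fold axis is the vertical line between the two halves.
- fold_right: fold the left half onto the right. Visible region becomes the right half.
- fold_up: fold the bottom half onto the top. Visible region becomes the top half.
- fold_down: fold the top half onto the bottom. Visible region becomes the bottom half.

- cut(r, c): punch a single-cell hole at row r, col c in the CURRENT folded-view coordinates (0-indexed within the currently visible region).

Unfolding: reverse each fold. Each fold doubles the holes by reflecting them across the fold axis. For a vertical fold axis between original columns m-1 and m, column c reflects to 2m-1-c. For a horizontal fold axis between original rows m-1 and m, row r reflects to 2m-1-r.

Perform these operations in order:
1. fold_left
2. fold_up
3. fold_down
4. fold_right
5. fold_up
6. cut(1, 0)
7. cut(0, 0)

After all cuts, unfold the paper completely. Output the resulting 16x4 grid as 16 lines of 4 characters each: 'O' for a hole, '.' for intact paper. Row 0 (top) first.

Answer: OOOO
OOOO
OOOO
OOOO
OOOO
OOOO
OOOO
OOOO
OOOO
OOOO
OOOO
OOOO
OOOO
OOOO
OOOO
OOOO

Derivation:
Op 1 fold_left: fold axis v@2; visible region now rows[0,16) x cols[0,2) = 16x2
Op 2 fold_up: fold axis h@8; visible region now rows[0,8) x cols[0,2) = 8x2
Op 3 fold_down: fold axis h@4; visible region now rows[4,8) x cols[0,2) = 4x2
Op 4 fold_right: fold axis v@1; visible region now rows[4,8) x cols[1,2) = 4x1
Op 5 fold_up: fold axis h@6; visible region now rows[4,6) x cols[1,2) = 2x1
Op 6 cut(1, 0): punch at orig (5,1); cuts so far [(5, 1)]; region rows[4,6) x cols[1,2) = 2x1
Op 7 cut(0, 0): punch at orig (4,1); cuts so far [(4, 1), (5, 1)]; region rows[4,6) x cols[1,2) = 2x1
Unfold 1 (reflect across h@6): 4 holes -> [(4, 1), (5, 1), (6, 1), (7, 1)]
Unfold 2 (reflect across v@1): 8 holes -> [(4, 0), (4, 1), (5, 0), (5, 1), (6, 0), (6, 1), (7, 0), (7, 1)]
Unfold 3 (reflect across h@4): 16 holes -> [(0, 0), (0, 1), (1, 0), (1, 1), (2, 0), (2, 1), (3, 0), (3, 1), (4, 0), (4, 1), (5, 0), (5, 1), (6, 0), (6, 1), (7, 0), (7, 1)]
Unfold 4 (reflect across h@8): 32 holes -> [(0, 0), (0, 1), (1, 0), (1, 1), (2, 0), (2, 1), (3, 0), (3, 1), (4, 0), (4, 1), (5, 0), (5, 1), (6, 0), (6, 1), (7, 0), (7, 1), (8, 0), (8, 1), (9, 0), (9, 1), (10, 0), (10, 1), (11, 0), (11, 1), (12, 0), (12, 1), (13, 0), (13, 1), (14, 0), (14, 1), (15, 0), (15, 1)]
Unfold 5 (reflect across v@2): 64 holes -> [(0, 0), (0, 1), (0, 2), (0, 3), (1, 0), (1, 1), (1, 2), (1, 3), (2, 0), (2, 1), (2, 2), (2, 3), (3, 0), (3, 1), (3, 2), (3, 3), (4, 0), (4, 1), (4, 2), (4, 3), (5, 0), (5, 1), (5, 2), (5, 3), (6, 0), (6, 1), (6, 2), (6, 3), (7, 0), (7, 1), (7, 2), (7, 3), (8, 0), (8, 1), (8, 2), (8, 3), (9, 0), (9, 1), (9, 2), (9, 3), (10, 0), (10, 1), (10, 2), (10, 3), (11, 0), (11, 1), (11, 2), (11, 3), (12, 0), (12, 1), (12, 2), (12, 3), (13, 0), (13, 1), (13, 2), (13, 3), (14, 0), (14, 1), (14, 2), (14, 3), (15, 0), (15, 1), (15, 2), (15, 3)]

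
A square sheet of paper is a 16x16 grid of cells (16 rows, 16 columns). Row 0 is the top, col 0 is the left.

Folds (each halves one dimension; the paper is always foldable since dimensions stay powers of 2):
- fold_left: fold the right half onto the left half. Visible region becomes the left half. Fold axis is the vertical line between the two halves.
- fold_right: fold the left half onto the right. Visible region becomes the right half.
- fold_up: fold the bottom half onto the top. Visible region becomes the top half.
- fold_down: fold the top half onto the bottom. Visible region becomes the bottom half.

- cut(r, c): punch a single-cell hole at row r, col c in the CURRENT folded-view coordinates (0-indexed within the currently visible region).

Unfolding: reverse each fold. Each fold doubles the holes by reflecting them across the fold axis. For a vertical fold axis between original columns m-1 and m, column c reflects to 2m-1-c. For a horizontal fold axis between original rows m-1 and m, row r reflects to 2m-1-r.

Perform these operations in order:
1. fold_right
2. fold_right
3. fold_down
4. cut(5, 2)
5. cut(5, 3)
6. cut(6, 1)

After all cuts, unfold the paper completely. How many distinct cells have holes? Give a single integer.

Op 1 fold_right: fold axis v@8; visible region now rows[0,16) x cols[8,16) = 16x8
Op 2 fold_right: fold axis v@12; visible region now rows[0,16) x cols[12,16) = 16x4
Op 3 fold_down: fold axis h@8; visible region now rows[8,16) x cols[12,16) = 8x4
Op 4 cut(5, 2): punch at orig (13,14); cuts so far [(13, 14)]; region rows[8,16) x cols[12,16) = 8x4
Op 5 cut(5, 3): punch at orig (13,15); cuts so far [(13, 14), (13, 15)]; region rows[8,16) x cols[12,16) = 8x4
Op 6 cut(6, 1): punch at orig (14,13); cuts so far [(13, 14), (13, 15), (14, 13)]; region rows[8,16) x cols[12,16) = 8x4
Unfold 1 (reflect across h@8): 6 holes -> [(1, 13), (2, 14), (2, 15), (13, 14), (13, 15), (14, 13)]
Unfold 2 (reflect across v@12): 12 holes -> [(1, 10), (1, 13), (2, 8), (2, 9), (2, 14), (2, 15), (13, 8), (13, 9), (13, 14), (13, 15), (14, 10), (14, 13)]
Unfold 3 (reflect across v@8): 24 holes -> [(1, 2), (1, 5), (1, 10), (1, 13), (2, 0), (2, 1), (2, 6), (2, 7), (2, 8), (2, 9), (2, 14), (2, 15), (13, 0), (13, 1), (13, 6), (13, 7), (13, 8), (13, 9), (13, 14), (13, 15), (14, 2), (14, 5), (14, 10), (14, 13)]

Answer: 24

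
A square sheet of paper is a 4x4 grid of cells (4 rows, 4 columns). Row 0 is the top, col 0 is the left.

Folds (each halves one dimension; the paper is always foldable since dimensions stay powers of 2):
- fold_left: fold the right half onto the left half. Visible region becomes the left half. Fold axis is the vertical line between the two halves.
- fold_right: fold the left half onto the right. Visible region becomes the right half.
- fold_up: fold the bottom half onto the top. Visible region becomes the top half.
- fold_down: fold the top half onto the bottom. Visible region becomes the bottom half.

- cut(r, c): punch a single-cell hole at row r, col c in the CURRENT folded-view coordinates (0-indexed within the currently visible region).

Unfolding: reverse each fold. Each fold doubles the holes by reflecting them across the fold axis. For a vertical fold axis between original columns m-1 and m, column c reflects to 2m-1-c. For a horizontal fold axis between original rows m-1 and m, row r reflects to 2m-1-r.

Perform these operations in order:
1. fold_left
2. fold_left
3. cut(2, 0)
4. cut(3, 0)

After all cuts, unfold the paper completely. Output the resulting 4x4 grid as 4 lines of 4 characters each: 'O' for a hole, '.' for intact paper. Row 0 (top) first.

Op 1 fold_left: fold axis v@2; visible region now rows[0,4) x cols[0,2) = 4x2
Op 2 fold_left: fold axis v@1; visible region now rows[0,4) x cols[0,1) = 4x1
Op 3 cut(2, 0): punch at orig (2,0); cuts so far [(2, 0)]; region rows[0,4) x cols[0,1) = 4x1
Op 4 cut(3, 0): punch at orig (3,0); cuts so far [(2, 0), (3, 0)]; region rows[0,4) x cols[0,1) = 4x1
Unfold 1 (reflect across v@1): 4 holes -> [(2, 0), (2, 1), (3, 0), (3, 1)]
Unfold 2 (reflect across v@2): 8 holes -> [(2, 0), (2, 1), (2, 2), (2, 3), (3, 0), (3, 1), (3, 2), (3, 3)]

Answer: ....
....
OOOO
OOOO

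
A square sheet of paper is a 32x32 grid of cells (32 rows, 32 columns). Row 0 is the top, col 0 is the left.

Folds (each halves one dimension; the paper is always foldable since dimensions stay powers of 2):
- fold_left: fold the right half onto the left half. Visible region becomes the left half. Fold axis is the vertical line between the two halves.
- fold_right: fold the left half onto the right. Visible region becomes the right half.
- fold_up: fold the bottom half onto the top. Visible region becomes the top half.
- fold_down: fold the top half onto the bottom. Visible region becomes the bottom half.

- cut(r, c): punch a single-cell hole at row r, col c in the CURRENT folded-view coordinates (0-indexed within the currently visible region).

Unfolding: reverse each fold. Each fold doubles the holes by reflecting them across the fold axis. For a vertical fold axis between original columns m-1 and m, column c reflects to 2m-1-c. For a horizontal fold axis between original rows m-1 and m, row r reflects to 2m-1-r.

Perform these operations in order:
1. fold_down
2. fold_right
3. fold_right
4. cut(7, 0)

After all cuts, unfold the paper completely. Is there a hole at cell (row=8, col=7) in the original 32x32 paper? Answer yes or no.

Op 1 fold_down: fold axis h@16; visible region now rows[16,32) x cols[0,32) = 16x32
Op 2 fold_right: fold axis v@16; visible region now rows[16,32) x cols[16,32) = 16x16
Op 3 fold_right: fold axis v@24; visible region now rows[16,32) x cols[24,32) = 16x8
Op 4 cut(7, 0): punch at orig (23,24); cuts so far [(23, 24)]; region rows[16,32) x cols[24,32) = 16x8
Unfold 1 (reflect across v@24): 2 holes -> [(23, 23), (23, 24)]
Unfold 2 (reflect across v@16): 4 holes -> [(23, 7), (23, 8), (23, 23), (23, 24)]
Unfold 3 (reflect across h@16): 8 holes -> [(8, 7), (8, 8), (8, 23), (8, 24), (23, 7), (23, 8), (23, 23), (23, 24)]
Holes: [(8, 7), (8, 8), (8, 23), (8, 24), (23, 7), (23, 8), (23, 23), (23, 24)]

Answer: yes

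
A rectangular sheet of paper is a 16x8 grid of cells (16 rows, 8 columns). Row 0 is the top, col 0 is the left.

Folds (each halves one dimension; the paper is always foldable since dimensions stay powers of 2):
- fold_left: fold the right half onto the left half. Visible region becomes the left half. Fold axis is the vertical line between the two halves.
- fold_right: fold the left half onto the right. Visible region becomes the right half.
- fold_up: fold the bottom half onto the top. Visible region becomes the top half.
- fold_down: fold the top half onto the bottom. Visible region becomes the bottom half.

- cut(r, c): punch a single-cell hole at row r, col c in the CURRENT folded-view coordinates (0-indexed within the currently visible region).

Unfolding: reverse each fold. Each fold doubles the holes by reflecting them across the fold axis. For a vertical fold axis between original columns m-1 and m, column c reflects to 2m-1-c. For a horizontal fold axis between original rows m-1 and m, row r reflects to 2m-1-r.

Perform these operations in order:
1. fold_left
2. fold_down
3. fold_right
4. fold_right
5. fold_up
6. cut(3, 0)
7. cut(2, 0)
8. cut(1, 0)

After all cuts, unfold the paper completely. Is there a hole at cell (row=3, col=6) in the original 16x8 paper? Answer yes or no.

Op 1 fold_left: fold axis v@4; visible region now rows[0,16) x cols[0,4) = 16x4
Op 2 fold_down: fold axis h@8; visible region now rows[8,16) x cols[0,4) = 8x4
Op 3 fold_right: fold axis v@2; visible region now rows[8,16) x cols[2,4) = 8x2
Op 4 fold_right: fold axis v@3; visible region now rows[8,16) x cols[3,4) = 8x1
Op 5 fold_up: fold axis h@12; visible region now rows[8,12) x cols[3,4) = 4x1
Op 6 cut(3, 0): punch at orig (11,3); cuts so far [(11, 3)]; region rows[8,12) x cols[3,4) = 4x1
Op 7 cut(2, 0): punch at orig (10,3); cuts so far [(10, 3), (11, 3)]; region rows[8,12) x cols[3,4) = 4x1
Op 8 cut(1, 0): punch at orig (9,3); cuts so far [(9, 3), (10, 3), (11, 3)]; region rows[8,12) x cols[3,4) = 4x1
Unfold 1 (reflect across h@12): 6 holes -> [(9, 3), (10, 3), (11, 3), (12, 3), (13, 3), (14, 3)]
Unfold 2 (reflect across v@3): 12 holes -> [(9, 2), (9, 3), (10, 2), (10, 3), (11, 2), (11, 3), (12, 2), (12, 3), (13, 2), (13, 3), (14, 2), (14, 3)]
Unfold 3 (reflect across v@2): 24 holes -> [(9, 0), (9, 1), (9, 2), (9, 3), (10, 0), (10, 1), (10, 2), (10, 3), (11, 0), (11, 1), (11, 2), (11, 3), (12, 0), (12, 1), (12, 2), (12, 3), (13, 0), (13, 1), (13, 2), (13, 3), (14, 0), (14, 1), (14, 2), (14, 3)]
Unfold 4 (reflect across h@8): 48 holes -> [(1, 0), (1, 1), (1, 2), (1, 3), (2, 0), (2, 1), (2, 2), (2, 3), (3, 0), (3, 1), (3, 2), (3, 3), (4, 0), (4, 1), (4, 2), (4, 3), (5, 0), (5, 1), (5, 2), (5, 3), (6, 0), (6, 1), (6, 2), (6, 3), (9, 0), (9, 1), (9, 2), (9, 3), (10, 0), (10, 1), (10, 2), (10, 3), (11, 0), (11, 1), (11, 2), (11, 3), (12, 0), (12, 1), (12, 2), (12, 3), (13, 0), (13, 1), (13, 2), (13, 3), (14, 0), (14, 1), (14, 2), (14, 3)]
Unfold 5 (reflect across v@4): 96 holes -> [(1, 0), (1, 1), (1, 2), (1, 3), (1, 4), (1, 5), (1, 6), (1, 7), (2, 0), (2, 1), (2, 2), (2, 3), (2, 4), (2, 5), (2, 6), (2, 7), (3, 0), (3, 1), (3, 2), (3, 3), (3, 4), (3, 5), (3, 6), (3, 7), (4, 0), (4, 1), (4, 2), (4, 3), (4, 4), (4, 5), (4, 6), (4, 7), (5, 0), (5, 1), (5, 2), (5, 3), (5, 4), (5, 5), (5, 6), (5, 7), (6, 0), (6, 1), (6, 2), (6, 3), (6, 4), (6, 5), (6, 6), (6, 7), (9, 0), (9, 1), (9, 2), (9, 3), (9, 4), (9, 5), (9, 6), (9, 7), (10, 0), (10, 1), (10, 2), (10, 3), (10, 4), (10, 5), (10, 6), (10, 7), (11, 0), (11, 1), (11, 2), (11, 3), (11, 4), (11, 5), (11, 6), (11, 7), (12, 0), (12, 1), (12, 2), (12, 3), (12, 4), (12, 5), (12, 6), (12, 7), (13, 0), (13, 1), (13, 2), (13, 3), (13, 4), (13, 5), (13, 6), (13, 7), (14, 0), (14, 1), (14, 2), (14, 3), (14, 4), (14, 5), (14, 6), (14, 7)]
Holes: [(1, 0), (1, 1), (1, 2), (1, 3), (1, 4), (1, 5), (1, 6), (1, 7), (2, 0), (2, 1), (2, 2), (2, 3), (2, 4), (2, 5), (2, 6), (2, 7), (3, 0), (3, 1), (3, 2), (3, 3), (3, 4), (3, 5), (3, 6), (3, 7), (4, 0), (4, 1), (4, 2), (4, 3), (4, 4), (4, 5), (4, 6), (4, 7), (5, 0), (5, 1), (5, 2), (5, 3), (5, 4), (5, 5), (5, 6), (5, 7), (6, 0), (6, 1), (6, 2), (6, 3), (6, 4), (6, 5), (6, 6), (6, 7), (9, 0), (9, 1), (9, 2), (9, 3), (9, 4), (9, 5), (9, 6), (9, 7), (10, 0), (10, 1), (10, 2), (10, 3), (10, 4), (10, 5), (10, 6), (10, 7), (11, 0), (11, 1), (11, 2), (11, 3), (11, 4), (11, 5), (11, 6), (11, 7), (12, 0), (12, 1), (12, 2), (12, 3), (12, 4), (12, 5), (12, 6), (12, 7), (13, 0), (13, 1), (13, 2), (13, 3), (13, 4), (13, 5), (13, 6), (13, 7), (14, 0), (14, 1), (14, 2), (14, 3), (14, 4), (14, 5), (14, 6), (14, 7)]

Answer: yes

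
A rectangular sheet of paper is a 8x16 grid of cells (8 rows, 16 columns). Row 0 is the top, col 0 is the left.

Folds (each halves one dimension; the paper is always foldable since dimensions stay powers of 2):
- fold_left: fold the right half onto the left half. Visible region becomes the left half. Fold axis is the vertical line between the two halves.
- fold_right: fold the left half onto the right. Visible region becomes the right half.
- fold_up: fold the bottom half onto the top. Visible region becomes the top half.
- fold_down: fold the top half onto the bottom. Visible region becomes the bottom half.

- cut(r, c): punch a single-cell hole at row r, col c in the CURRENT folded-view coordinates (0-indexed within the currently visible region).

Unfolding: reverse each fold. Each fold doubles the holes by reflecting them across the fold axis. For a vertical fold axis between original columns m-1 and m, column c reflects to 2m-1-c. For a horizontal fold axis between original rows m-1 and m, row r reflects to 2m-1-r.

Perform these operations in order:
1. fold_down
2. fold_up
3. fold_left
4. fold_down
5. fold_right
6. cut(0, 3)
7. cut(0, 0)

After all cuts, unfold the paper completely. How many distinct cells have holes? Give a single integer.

Answer: 64

Derivation:
Op 1 fold_down: fold axis h@4; visible region now rows[4,8) x cols[0,16) = 4x16
Op 2 fold_up: fold axis h@6; visible region now rows[4,6) x cols[0,16) = 2x16
Op 3 fold_left: fold axis v@8; visible region now rows[4,6) x cols[0,8) = 2x8
Op 4 fold_down: fold axis h@5; visible region now rows[5,6) x cols[0,8) = 1x8
Op 5 fold_right: fold axis v@4; visible region now rows[5,6) x cols[4,8) = 1x4
Op 6 cut(0, 3): punch at orig (5,7); cuts so far [(5, 7)]; region rows[5,6) x cols[4,8) = 1x4
Op 7 cut(0, 0): punch at orig (5,4); cuts so far [(5, 4), (5, 7)]; region rows[5,6) x cols[4,8) = 1x4
Unfold 1 (reflect across v@4): 4 holes -> [(5, 0), (5, 3), (5, 4), (5, 7)]
Unfold 2 (reflect across h@5): 8 holes -> [(4, 0), (4, 3), (4, 4), (4, 7), (5, 0), (5, 3), (5, 4), (5, 7)]
Unfold 3 (reflect across v@8): 16 holes -> [(4, 0), (4, 3), (4, 4), (4, 7), (4, 8), (4, 11), (4, 12), (4, 15), (5, 0), (5, 3), (5, 4), (5, 7), (5, 8), (5, 11), (5, 12), (5, 15)]
Unfold 4 (reflect across h@6): 32 holes -> [(4, 0), (4, 3), (4, 4), (4, 7), (4, 8), (4, 11), (4, 12), (4, 15), (5, 0), (5, 3), (5, 4), (5, 7), (5, 8), (5, 11), (5, 12), (5, 15), (6, 0), (6, 3), (6, 4), (6, 7), (6, 8), (6, 11), (6, 12), (6, 15), (7, 0), (7, 3), (7, 4), (7, 7), (7, 8), (7, 11), (7, 12), (7, 15)]
Unfold 5 (reflect across h@4): 64 holes -> [(0, 0), (0, 3), (0, 4), (0, 7), (0, 8), (0, 11), (0, 12), (0, 15), (1, 0), (1, 3), (1, 4), (1, 7), (1, 8), (1, 11), (1, 12), (1, 15), (2, 0), (2, 3), (2, 4), (2, 7), (2, 8), (2, 11), (2, 12), (2, 15), (3, 0), (3, 3), (3, 4), (3, 7), (3, 8), (3, 11), (3, 12), (3, 15), (4, 0), (4, 3), (4, 4), (4, 7), (4, 8), (4, 11), (4, 12), (4, 15), (5, 0), (5, 3), (5, 4), (5, 7), (5, 8), (5, 11), (5, 12), (5, 15), (6, 0), (6, 3), (6, 4), (6, 7), (6, 8), (6, 11), (6, 12), (6, 15), (7, 0), (7, 3), (7, 4), (7, 7), (7, 8), (7, 11), (7, 12), (7, 15)]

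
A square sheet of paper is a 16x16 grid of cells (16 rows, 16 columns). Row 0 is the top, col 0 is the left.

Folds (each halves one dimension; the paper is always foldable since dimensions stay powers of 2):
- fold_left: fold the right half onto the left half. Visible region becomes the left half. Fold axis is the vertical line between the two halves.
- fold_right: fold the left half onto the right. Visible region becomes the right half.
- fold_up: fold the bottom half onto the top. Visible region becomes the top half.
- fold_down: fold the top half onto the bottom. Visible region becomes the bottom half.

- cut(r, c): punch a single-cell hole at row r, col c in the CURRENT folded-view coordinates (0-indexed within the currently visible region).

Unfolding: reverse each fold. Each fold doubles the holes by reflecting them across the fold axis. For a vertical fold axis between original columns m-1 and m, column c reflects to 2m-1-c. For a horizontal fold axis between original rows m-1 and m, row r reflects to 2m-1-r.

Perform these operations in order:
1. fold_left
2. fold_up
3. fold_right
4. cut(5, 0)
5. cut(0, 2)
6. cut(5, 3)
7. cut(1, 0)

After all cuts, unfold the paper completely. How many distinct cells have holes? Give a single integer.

Answer: 32

Derivation:
Op 1 fold_left: fold axis v@8; visible region now rows[0,16) x cols[0,8) = 16x8
Op 2 fold_up: fold axis h@8; visible region now rows[0,8) x cols[0,8) = 8x8
Op 3 fold_right: fold axis v@4; visible region now rows[0,8) x cols[4,8) = 8x4
Op 4 cut(5, 0): punch at orig (5,4); cuts so far [(5, 4)]; region rows[0,8) x cols[4,8) = 8x4
Op 5 cut(0, 2): punch at orig (0,6); cuts so far [(0, 6), (5, 4)]; region rows[0,8) x cols[4,8) = 8x4
Op 6 cut(5, 3): punch at orig (5,7); cuts so far [(0, 6), (5, 4), (5, 7)]; region rows[0,8) x cols[4,8) = 8x4
Op 7 cut(1, 0): punch at orig (1,4); cuts so far [(0, 6), (1, 4), (5, 4), (5, 7)]; region rows[0,8) x cols[4,8) = 8x4
Unfold 1 (reflect across v@4): 8 holes -> [(0, 1), (0, 6), (1, 3), (1, 4), (5, 0), (5, 3), (5, 4), (5, 7)]
Unfold 2 (reflect across h@8): 16 holes -> [(0, 1), (0, 6), (1, 3), (1, 4), (5, 0), (5, 3), (5, 4), (5, 7), (10, 0), (10, 3), (10, 4), (10, 7), (14, 3), (14, 4), (15, 1), (15, 6)]
Unfold 3 (reflect across v@8): 32 holes -> [(0, 1), (0, 6), (0, 9), (0, 14), (1, 3), (1, 4), (1, 11), (1, 12), (5, 0), (5, 3), (5, 4), (5, 7), (5, 8), (5, 11), (5, 12), (5, 15), (10, 0), (10, 3), (10, 4), (10, 7), (10, 8), (10, 11), (10, 12), (10, 15), (14, 3), (14, 4), (14, 11), (14, 12), (15, 1), (15, 6), (15, 9), (15, 14)]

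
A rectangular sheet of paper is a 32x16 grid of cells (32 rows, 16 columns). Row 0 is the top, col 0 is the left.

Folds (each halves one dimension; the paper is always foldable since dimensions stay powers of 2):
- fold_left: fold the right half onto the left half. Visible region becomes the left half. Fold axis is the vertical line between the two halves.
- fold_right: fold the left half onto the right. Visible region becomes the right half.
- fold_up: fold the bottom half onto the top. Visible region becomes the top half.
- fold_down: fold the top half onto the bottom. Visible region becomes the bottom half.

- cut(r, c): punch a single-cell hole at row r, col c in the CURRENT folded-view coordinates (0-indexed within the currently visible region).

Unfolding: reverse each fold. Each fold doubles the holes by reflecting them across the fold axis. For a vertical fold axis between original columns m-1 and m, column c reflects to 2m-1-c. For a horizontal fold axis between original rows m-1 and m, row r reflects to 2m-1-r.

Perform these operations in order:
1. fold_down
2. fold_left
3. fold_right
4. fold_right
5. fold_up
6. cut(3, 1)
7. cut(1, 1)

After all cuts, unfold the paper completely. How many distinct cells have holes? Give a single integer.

Op 1 fold_down: fold axis h@16; visible region now rows[16,32) x cols[0,16) = 16x16
Op 2 fold_left: fold axis v@8; visible region now rows[16,32) x cols[0,8) = 16x8
Op 3 fold_right: fold axis v@4; visible region now rows[16,32) x cols[4,8) = 16x4
Op 4 fold_right: fold axis v@6; visible region now rows[16,32) x cols[6,8) = 16x2
Op 5 fold_up: fold axis h@24; visible region now rows[16,24) x cols[6,8) = 8x2
Op 6 cut(3, 1): punch at orig (19,7); cuts so far [(19, 7)]; region rows[16,24) x cols[6,8) = 8x2
Op 7 cut(1, 1): punch at orig (17,7); cuts so far [(17, 7), (19, 7)]; region rows[16,24) x cols[6,8) = 8x2
Unfold 1 (reflect across h@24): 4 holes -> [(17, 7), (19, 7), (28, 7), (30, 7)]
Unfold 2 (reflect across v@6): 8 holes -> [(17, 4), (17, 7), (19, 4), (19, 7), (28, 4), (28, 7), (30, 4), (30, 7)]
Unfold 3 (reflect across v@4): 16 holes -> [(17, 0), (17, 3), (17, 4), (17, 7), (19, 0), (19, 3), (19, 4), (19, 7), (28, 0), (28, 3), (28, 4), (28, 7), (30, 0), (30, 3), (30, 4), (30, 7)]
Unfold 4 (reflect across v@8): 32 holes -> [(17, 0), (17, 3), (17, 4), (17, 7), (17, 8), (17, 11), (17, 12), (17, 15), (19, 0), (19, 3), (19, 4), (19, 7), (19, 8), (19, 11), (19, 12), (19, 15), (28, 0), (28, 3), (28, 4), (28, 7), (28, 8), (28, 11), (28, 12), (28, 15), (30, 0), (30, 3), (30, 4), (30, 7), (30, 8), (30, 11), (30, 12), (30, 15)]
Unfold 5 (reflect across h@16): 64 holes -> [(1, 0), (1, 3), (1, 4), (1, 7), (1, 8), (1, 11), (1, 12), (1, 15), (3, 0), (3, 3), (3, 4), (3, 7), (3, 8), (3, 11), (3, 12), (3, 15), (12, 0), (12, 3), (12, 4), (12, 7), (12, 8), (12, 11), (12, 12), (12, 15), (14, 0), (14, 3), (14, 4), (14, 7), (14, 8), (14, 11), (14, 12), (14, 15), (17, 0), (17, 3), (17, 4), (17, 7), (17, 8), (17, 11), (17, 12), (17, 15), (19, 0), (19, 3), (19, 4), (19, 7), (19, 8), (19, 11), (19, 12), (19, 15), (28, 0), (28, 3), (28, 4), (28, 7), (28, 8), (28, 11), (28, 12), (28, 15), (30, 0), (30, 3), (30, 4), (30, 7), (30, 8), (30, 11), (30, 12), (30, 15)]

Answer: 64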